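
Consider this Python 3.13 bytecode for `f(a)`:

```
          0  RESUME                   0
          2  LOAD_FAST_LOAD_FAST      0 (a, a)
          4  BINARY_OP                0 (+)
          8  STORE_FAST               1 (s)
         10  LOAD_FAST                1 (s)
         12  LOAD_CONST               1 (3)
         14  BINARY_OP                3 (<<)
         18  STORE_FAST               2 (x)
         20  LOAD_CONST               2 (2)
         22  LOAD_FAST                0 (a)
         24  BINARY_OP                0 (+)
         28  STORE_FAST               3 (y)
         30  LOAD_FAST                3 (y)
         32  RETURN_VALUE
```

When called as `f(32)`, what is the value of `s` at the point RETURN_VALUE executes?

64

LOAD_FAST_LOAD_FAST a,a → push 32,32. Stack: [32, 32]
BINARY_OP + → 32 + 32 = 64. Stack: [64]
STORE_FAST s → s=64. Stack: []
LOAD_FAST s → push 64. Stack: [64]
LOAD_CONST → push 3. Stack: [64, 3]
BINARY_OP << → 64 << 3 = 512. Stack: [512]
STORE_FAST x → x=512. Stack: []
LOAD_CONST → push 2. Stack: [2]
LOAD_FAST a → push 32. Stack: [2, 32]
BINARY_OP + → 2 + 32 = 34. Stack: [34]
STORE_FAST y → y=34. Stack: []
LOAD_FAST y → push 34. Stack: [34]
RETURN_VALUE → return 34.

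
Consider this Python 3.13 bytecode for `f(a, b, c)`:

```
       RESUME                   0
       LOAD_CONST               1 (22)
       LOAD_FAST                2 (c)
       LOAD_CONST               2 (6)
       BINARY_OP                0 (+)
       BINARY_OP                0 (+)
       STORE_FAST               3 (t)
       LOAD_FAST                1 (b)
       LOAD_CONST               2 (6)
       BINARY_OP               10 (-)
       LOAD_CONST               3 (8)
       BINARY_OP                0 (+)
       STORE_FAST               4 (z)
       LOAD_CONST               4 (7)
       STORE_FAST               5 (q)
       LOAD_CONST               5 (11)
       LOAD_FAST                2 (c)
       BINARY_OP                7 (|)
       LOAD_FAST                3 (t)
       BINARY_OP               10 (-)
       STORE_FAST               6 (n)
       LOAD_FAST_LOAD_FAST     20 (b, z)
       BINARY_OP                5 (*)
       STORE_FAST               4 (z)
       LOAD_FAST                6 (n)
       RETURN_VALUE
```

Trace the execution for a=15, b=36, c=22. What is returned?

LOAD_CONST → push 22. Stack: [22]
LOAD_FAST c → push 22. Stack: [22, 22]
LOAD_CONST → push 6. Stack: [22, 22, 6]
BINARY_OP + → 22 + 6 = 28. Stack: [22, 28]
BINARY_OP + → 22 + 28 = 50. Stack: [50]
STORE_FAST t → t=50. Stack: []
LOAD_FAST b → push 36. Stack: [36]
LOAD_CONST → push 6. Stack: [36, 6]
BINARY_OP - → 36 - 6 = 30. Stack: [30]
LOAD_CONST → push 8. Stack: [30, 8]
BINARY_OP + → 30 + 8 = 38. Stack: [38]
STORE_FAST z → z=38. Stack: []
LOAD_CONST → push 7. Stack: [7]
STORE_FAST q → q=7. Stack: []
LOAD_CONST → push 11. Stack: [11]
LOAD_FAST c → push 22. Stack: [11, 22]
BINARY_OP | → 11 | 22 = 31. Stack: [31]
LOAD_FAST t → push 50. Stack: [31, 50]
BINARY_OP - → 31 - 50 = -19. Stack: [-19]
STORE_FAST n → n=-19. Stack: []
LOAD_FAST_LOAD_FAST b,z → push 36,38. Stack: [36, 38]
BINARY_OP * → 36 * 38 = 1368. Stack: [1368]
STORE_FAST z → z=1368. Stack: []
LOAD_FAST n → push -19. Stack: [-19]
RETURN_VALUE → return -19.

-19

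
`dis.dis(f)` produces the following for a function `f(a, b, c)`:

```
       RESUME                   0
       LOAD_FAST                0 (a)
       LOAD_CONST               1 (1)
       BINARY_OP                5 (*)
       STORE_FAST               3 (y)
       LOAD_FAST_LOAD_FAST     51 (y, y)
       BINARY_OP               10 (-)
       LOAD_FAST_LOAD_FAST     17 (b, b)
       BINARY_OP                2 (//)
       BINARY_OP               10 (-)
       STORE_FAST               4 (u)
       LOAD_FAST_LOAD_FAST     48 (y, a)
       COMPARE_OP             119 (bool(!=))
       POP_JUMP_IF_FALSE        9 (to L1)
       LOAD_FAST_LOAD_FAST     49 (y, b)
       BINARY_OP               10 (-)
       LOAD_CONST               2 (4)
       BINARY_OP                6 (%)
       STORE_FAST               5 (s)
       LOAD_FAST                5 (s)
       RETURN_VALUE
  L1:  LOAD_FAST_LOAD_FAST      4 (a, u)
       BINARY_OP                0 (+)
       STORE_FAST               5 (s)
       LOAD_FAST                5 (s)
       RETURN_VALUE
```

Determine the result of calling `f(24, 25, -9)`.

LOAD_FAST a → push 24. Stack: [24]
LOAD_CONST → push 1. Stack: [24, 1]
BINARY_OP * → 24 * 1 = 24. Stack: [24]
STORE_FAST y → y=24. Stack: []
LOAD_FAST_LOAD_FAST y,y → push 24,24. Stack: [24, 24]
BINARY_OP - → 24 - 24 = 0. Stack: [0]
LOAD_FAST_LOAD_FAST b,b → push 25,25. Stack: [0, 25, 25]
BINARY_OP // → 25 // 25 = 1. Stack: [0, 1]
BINARY_OP - → 0 - 1 = -1. Stack: [-1]
STORE_FAST u → u=-1. Stack: []
LOAD_FAST_LOAD_FAST y,a → push 24,24. Stack: [24, 24]
COMPARE_OP bool(!=) → 24 vs 24 = False. Stack: [False]
POP_JUMP_IF_FALSE → pop False; jump. Stack: []
LOAD_FAST_LOAD_FAST a,u → push 24,-1. Stack: [24, -1]
BINARY_OP + → 24 + -1 = 23. Stack: [23]
STORE_FAST s → s=23. Stack: []
LOAD_FAST s → push 23. Stack: [23]
RETURN_VALUE → return 23.

23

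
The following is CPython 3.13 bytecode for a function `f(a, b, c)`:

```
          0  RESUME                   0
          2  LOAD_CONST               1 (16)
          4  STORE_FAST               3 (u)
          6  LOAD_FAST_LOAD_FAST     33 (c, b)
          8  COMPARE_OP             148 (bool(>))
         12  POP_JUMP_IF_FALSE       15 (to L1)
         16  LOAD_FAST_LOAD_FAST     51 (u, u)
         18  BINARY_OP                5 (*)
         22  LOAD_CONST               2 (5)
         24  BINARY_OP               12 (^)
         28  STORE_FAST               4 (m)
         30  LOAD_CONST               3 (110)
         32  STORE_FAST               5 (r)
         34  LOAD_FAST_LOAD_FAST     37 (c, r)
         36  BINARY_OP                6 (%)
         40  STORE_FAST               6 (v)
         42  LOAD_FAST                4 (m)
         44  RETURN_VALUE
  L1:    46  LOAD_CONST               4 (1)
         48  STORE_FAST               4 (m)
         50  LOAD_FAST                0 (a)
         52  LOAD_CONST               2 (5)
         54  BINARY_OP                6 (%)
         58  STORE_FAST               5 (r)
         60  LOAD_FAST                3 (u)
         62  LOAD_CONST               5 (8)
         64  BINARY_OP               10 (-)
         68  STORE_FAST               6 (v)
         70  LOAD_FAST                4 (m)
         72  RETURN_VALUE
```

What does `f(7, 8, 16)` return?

261

LOAD_CONST → push 16. Stack: [16]
STORE_FAST u → u=16. Stack: []
LOAD_FAST_LOAD_FAST c,b → push 16,8. Stack: [16, 8]
COMPARE_OP bool(>) → 16 vs 8 = True. Stack: [True]
POP_JUMP_IF_FALSE → pop True; no jump. Stack: []
LOAD_FAST_LOAD_FAST u,u → push 16,16. Stack: [16, 16]
BINARY_OP * → 16 * 16 = 256. Stack: [256]
LOAD_CONST → push 5. Stack: [256, 5]
BINARY_OP ^ → 256 ^ 5 = 261. Stack: [261]
STORE_FAST m → m=261. Stack: []
LOAD_CONST → push 110. Stack: [110]
STORE_FAST r → r=110. Stack: []
LOAD_FAST_LOAD_FAST c,r → push 16,110. Stack: [16, 110]
BINARY_OP % → 16 % 110 = 16. Stack: [16]
STORE_FAST v → v=16. Stack: []
LOAD_FAST m → push 261. Stack: [261]
RETURN_VALUE → return 261.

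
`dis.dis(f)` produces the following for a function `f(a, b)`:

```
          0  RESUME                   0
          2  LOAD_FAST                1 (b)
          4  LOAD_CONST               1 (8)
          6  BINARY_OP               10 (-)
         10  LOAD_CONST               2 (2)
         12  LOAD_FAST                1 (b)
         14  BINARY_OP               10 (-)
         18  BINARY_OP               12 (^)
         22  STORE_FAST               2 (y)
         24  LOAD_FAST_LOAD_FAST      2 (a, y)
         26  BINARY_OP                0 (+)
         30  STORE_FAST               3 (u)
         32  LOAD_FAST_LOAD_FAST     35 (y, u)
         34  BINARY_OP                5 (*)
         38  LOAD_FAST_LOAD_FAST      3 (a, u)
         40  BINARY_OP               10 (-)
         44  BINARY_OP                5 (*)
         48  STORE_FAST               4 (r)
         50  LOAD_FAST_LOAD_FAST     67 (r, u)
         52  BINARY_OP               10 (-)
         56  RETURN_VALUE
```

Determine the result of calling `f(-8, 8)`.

518

LOAD_FAST b → push 8. Stack: [8]
LOAD_CONST → push 8. Stack: [8, 8]
BINARY_OP - → 8 - 8 = 0. Stack: [0]
LOAD_CONST → push 2. Stack: [0, 2]
LOAD_FAST b → push 8. Stack: [0, 2, 8]
BINARY_OP - → 2 - 8 = -6. Stack: [0, -6]
BINARY_OP ^ → 0 ^ -6 = -6. Stack: [-6]
STORE_FAST y → y=-6. Stack: []
LOAD_FAST_LOAD_FAST a,y → push -8,-6. Stack: [-8, -6]
BINARY_OP + → -8 + -6 = -14. Stack: [-14]
STORE_FAST u → u=-14. Stack: []
LOAD_FAST_LOAD_FAST y,u → push -6,-14. Stack: [-6, -14]
BINARY_OP * → -6 * -14 = 84. Stack: [84]
LOAD_FAST_LOAD_FAST a,u → push -8,-14. Stack: [84, -8, -14]
BINARY_OP - → -8 - -14 = 6. Stack: [84, 6]
BINARY_OP * → 84 * 6 = 504. Stack: [504]
STORE_FAST r → r=504. Stack: []
LOAD_FAST_LOAD_FAST r,u → push 504,-14. Stack: [504, -14]
BINARY_OP - → 504 - -14 = 518. Stack: [518]
RETURN_VALUE → return 518.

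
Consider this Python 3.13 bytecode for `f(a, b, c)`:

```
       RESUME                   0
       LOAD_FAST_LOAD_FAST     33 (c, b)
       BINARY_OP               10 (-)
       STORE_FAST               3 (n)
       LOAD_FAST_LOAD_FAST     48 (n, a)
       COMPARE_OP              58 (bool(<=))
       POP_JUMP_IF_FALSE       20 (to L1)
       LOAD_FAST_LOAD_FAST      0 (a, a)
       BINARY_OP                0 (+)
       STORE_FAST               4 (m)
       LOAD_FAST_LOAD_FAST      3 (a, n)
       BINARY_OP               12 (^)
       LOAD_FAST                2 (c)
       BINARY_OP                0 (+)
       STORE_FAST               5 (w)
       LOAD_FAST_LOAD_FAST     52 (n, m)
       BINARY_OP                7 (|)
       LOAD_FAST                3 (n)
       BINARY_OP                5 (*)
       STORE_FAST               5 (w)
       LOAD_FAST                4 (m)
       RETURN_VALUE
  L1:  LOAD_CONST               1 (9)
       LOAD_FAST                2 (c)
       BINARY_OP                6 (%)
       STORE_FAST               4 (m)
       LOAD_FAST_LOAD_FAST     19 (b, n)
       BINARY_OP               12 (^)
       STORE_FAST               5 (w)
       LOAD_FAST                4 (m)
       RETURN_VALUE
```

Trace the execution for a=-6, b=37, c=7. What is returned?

LOAD_FAST_LOAD_FAST c,b → push 7,37. Stack: [7, 37]
BINARY_OP - → 7 - 37 = -30. Stack: [-30]
STORE_FAST n → n=-30. Stack: []
LOAD_FAST_LOAD_FAST n,a → push -30,-6. Stack: [-30, -6]
COMPARE_OP bool(<=) → -30 vs -6 = True. Stack: [True]
POP_JUMP_IF_FALSE → pop True; no jump. Stack: []
LOAD_FAST_LOAD_FAST a,a → push -6,-6. Stack: [-6, -6]
BINARY_OP + → -6 + -6 = -12. Stack: [-12]
STORE_FAST m → m=-12. Stack: []
LOAD_FAST_LOAD_FAST a,n → push -6,-30. Stack: [-6, -30]
BINARY_OP ^ → -6 ^ -30 = 24. Stack: [24]
LOAD_FAST c → push 7. Stack: [24, 7]
BINARY_OP + → 24 + 7 = 31. Stack: [31]
STORE_FAST w → w=31. Stack: []
LOAD_FAST_LOAD_FAST n,m → push -30,-12. Stack: [-30, -12]
BINARY_OP | → -30 | -12 = -10. Stack: [-10]
LOAD_FAST n → push -30. Stack: [-10, -30]
BINARY_OP * → -10 * -30 = 300. Stack: [300]
STORE_FAST w → w=300. Stack: []
LOAD_FAST m → push -12. Stack: [-12]
RETURN_VALUE → return -12.

-12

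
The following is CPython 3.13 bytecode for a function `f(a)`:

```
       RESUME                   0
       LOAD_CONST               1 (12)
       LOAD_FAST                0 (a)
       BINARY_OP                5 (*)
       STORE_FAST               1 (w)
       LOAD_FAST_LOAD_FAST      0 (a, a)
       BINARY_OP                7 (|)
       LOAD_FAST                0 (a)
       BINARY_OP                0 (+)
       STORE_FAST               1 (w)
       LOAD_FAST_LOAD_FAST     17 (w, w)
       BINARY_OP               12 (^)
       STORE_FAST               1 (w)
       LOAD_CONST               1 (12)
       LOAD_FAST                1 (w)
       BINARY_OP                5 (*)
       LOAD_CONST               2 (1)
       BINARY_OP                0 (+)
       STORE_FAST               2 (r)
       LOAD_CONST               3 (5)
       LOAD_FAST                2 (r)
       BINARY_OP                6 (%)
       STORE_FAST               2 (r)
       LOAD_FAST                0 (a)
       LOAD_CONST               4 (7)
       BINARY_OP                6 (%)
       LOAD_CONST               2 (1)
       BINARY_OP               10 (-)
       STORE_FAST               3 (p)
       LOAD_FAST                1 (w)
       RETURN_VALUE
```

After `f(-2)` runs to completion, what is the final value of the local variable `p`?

LOAD_CONST → push 12. Stack: [12]
LOAD_FAST a → push -2. Stack: [12, -2]
BINARY_OP * → 12 * -2 = -24. Stack: [-24]
STORE_FAST w → w=-24. Stack: []
LOAD_FAST_LOAD_FAST a,a → push -2,-2. Stack: [-2, -2]
BINARY_OP | → -2 | -2 = -2. Stack: [-2]
LOAD_FAST a → push -2. Stack: [-2, -2]
BINARY_OP + → -2 + -2 = -4. Stack: [-4]
STORE_FAST w → w=-4. Stack: []
LOAD_FAST_LOAD_FAST w,w → push -4,-4. Stack: [-4, -4]
BINARY_OP ^ → -4 ^ -4 = 0. Stack: [0]
STORE_FAST w → w=0. Stack: []
LOAD_CONST → push 12. Stack: [12]
LOAD_FAST w → push 0. Stack: [12, 0]
BINARY_OP * → 12 * 0 = 0. Stack: [0]
LOAD_CONST → push 1. Stack: [0, 1]
BINARY_OP + → 0 + 1 = 1. Stack: [1]
STORE_FAST r → r=1. Stack: []
LOAD_CONST → push 5. Stack: [5]
LOAD_FAST r → push 1. Stack: [5, 1]
BINARY_OP % → 5 % 1 = 0. Stack: [0]
STORE_FAST r → r=0. Stack: []
LOAD_FAST a → push -2. Stack: [-2]
LOAD_CONST → push 7. Stack: [-2, 7]
BINARY_OP % → -2 % 7 = 5. Stack: [5]
LOAD_CONST → push 1. Stack: [5, 1]
BINARY_OP - → 5 - 1 = 4. Stack: [4]
STORE_FAST p → p=4. Stack: []
LOAD_FAST w → push 0. Stack: [0]
RETURN_VALUE → return 0.

4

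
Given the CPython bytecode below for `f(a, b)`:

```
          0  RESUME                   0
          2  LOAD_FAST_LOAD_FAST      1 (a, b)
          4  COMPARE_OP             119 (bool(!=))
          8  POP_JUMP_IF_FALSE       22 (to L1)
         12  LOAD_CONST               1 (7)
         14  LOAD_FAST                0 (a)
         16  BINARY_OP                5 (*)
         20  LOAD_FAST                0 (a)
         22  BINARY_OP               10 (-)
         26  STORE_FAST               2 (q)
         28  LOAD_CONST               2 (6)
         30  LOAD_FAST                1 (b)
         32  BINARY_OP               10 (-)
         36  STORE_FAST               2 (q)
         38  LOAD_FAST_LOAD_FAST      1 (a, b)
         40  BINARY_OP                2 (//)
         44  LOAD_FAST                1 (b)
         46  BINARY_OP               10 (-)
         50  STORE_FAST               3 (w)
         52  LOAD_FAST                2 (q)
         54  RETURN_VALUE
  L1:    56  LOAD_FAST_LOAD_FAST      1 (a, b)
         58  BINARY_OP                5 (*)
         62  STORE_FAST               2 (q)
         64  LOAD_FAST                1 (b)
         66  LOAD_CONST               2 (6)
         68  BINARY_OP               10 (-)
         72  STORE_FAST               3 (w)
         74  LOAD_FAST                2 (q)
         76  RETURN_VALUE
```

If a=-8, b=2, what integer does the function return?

4

LOAD_FAST_LOAD_FAST a,b → push -8,2. Stack: [-8, 2]
COMPARE_OP bool(!=) → -8 vs 2 = True. Stack: [True]
POP_JUMP_IF_FALSE → pop True; no jump. Stack: []
LOAD_CONST → push 7. Stack: [7]
LOAD_FAST a → push -8. Stack: [7, -8]
BINARY_OP * → 7 * -8 = -56. Stack: [-56]
LOAD_FAST a → push -8. Stack: [-56, -8]
BINARY_OP - → -56 - -8 = -48. Stack: [-48]
STORE_FAST q → q=-48. Stack: []
LOAD_CONST → push 6. Stack: [6]
LOAD_FAST b → push 2. Stack: [6, 2]
BINARY_OP - → 6 - 2 = 4. Stack: [4]
STORE_FAST q → q=4. Stack: []
LOAD_FAST_LOAD_FAST a,b → push -8,2. Stack: [-8, 2]
BINARY_OP // → -8 // 2 = -4. Stack: [-4]
LOAD_FAST b → push 2. Stack: [-4, 2]
BINARY_OP - → -4 - 2 = -6. Stack: [-6]
STORE_FAST w → w=-6. Stack: []
LOAD_FAST q → push 4. Stack: [4]
RETURN_VALUE → return 4.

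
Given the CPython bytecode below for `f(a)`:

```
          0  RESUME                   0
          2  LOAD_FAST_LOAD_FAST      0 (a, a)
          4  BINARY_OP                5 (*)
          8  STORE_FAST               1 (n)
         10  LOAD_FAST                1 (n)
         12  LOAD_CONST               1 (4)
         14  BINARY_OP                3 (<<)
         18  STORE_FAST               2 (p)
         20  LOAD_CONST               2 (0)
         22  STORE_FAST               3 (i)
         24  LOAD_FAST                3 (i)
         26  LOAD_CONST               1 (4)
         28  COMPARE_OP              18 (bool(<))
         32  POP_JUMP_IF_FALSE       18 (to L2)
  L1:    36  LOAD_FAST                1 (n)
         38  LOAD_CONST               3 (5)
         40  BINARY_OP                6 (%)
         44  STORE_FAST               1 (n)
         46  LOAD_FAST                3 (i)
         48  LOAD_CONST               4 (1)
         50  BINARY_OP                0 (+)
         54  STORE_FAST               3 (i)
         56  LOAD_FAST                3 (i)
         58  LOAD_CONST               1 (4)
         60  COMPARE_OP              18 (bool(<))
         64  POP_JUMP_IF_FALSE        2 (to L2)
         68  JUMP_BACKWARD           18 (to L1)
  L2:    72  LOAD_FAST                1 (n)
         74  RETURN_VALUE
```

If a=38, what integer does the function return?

4

LOAD_FAST_LOAD_FAST a,a → push 38,38. Stack: [38, 38]
BINARY_OP * → 38 * 38 = 1444. Stack: [1444]
STORE_FAST n → n=1444. Stack: []
LOAD_FAST n → push 1444. Stack: [1444]
LOAD_CONST → push 4. Stack: [1444, 4]
BINARY_OP << → 1444 << 4 = 23104. Stack: [23104]
STORE_FAST p → p=23104. Stack: []
LOAD_CONST → push 0. Stack: [0]
STORE_FAST i → i=0. Stack: []
LOAD_FAST i → push 0. Stack: [0]
LOAD_CONST → push 4. Stack: [0, 4]
COMPARE_OP bool(<) → 0 vs 4 = True. Stack: [True]
POP_JUMP_IF_FALSE → pop True; no jump. Stack: []
LOAD_FAST n → push 1444. Stack: [1444]
LOAD_CONST → push 5. Stack: [1444, 5]
BINARY_OP % → 1444 % 5 = 4. Stack: [4]
STORE_FAST n → n=4. Stack: []
LOAD_FAST i → push 0. Stack: [0]
LOAD_CONST → push 1. Stack: [0, 1]
BINARY_OP + → 0 + 1 = 1. Stack: [1]
STORE_FAST i → i=1. Stack: []
LOAD_FAST i → push 1. Stack: [1]
LOAD_CONST → push 4. Stack: [1, 4]
COMPARE_OP bool(<) → 1 vs 4 = True. Stack: [True]
POP_JUMP_IF_FALSE → pop True; no jump. Stack: []
LOAD_FAST n → push 4. Stack: [4]
LOAD_CONST → push 5. Stack: [4, 5]
BINARY_OP % → 4 % 5 = 4. Stack: [4]
STORE_FAST n → n=4. Stack: []
LOAD_FAST i → push 1. Stack: [1]
LOAD_CONST → push 1. Stack: [1, 1]
BINARY_OP + → 1 + 1 = 2. Stack: [2]
STORE_FAST i → i=2. Stack: []
LOAD_FAST i → push 2. Stack: [2]
LOAD_CONST → push 4. Stack: [2, 4]
COMPARE_OP bool(<) → 2 vs 4 = True. Stack: [True]
POP_JUMP_IF_FALSE → pop True; no jump. Stack: []
LOAD_FAST n → push 4. Stack: [4]
LOAD_CONST → push 5. Stack: [4, 5]
BINARY_OP % → 4 % 5 = 4. Stack: [4]
STORE_FAST n → n=4. Stack: []
LOAD_FAST i → push 2. Stack: [2]
LOAD_CONST → push 1. Stack: [2, 1]
BINARY_OP + → 2 + 1 = 3. Stack: [3]
STORE_FAST i → i=3. Stack: []
LOAD_FAST i → push 3. Stack: [3]
LOAD_CONST → push 4. Stack: [3, 4]
COMPARE_OP bool(<) → 3 vs 4 = True. Stack: [True]
POP_JUMP_IF_FALSE → pop True; no jump. Stack: []
LOAD_FAST n → push 4. Stack: [4]
LOAD_CONST → push 5. Stack: [4, 5]
BINARY_OP % → 4 % 5 = 4. Stack: [4]
STORE_FAST n → n=4. Stack: []
LOAD_FAST i → push 3. Stack: [3]
LOAD_CONST → push 1. Stack: [3, 1]
BINARY_OP + → 3 + 1 = 4. Stack: [4]
STORE_FAST i → i=4. Stack: []
LOAD_FAST i → push 4. Stack: [4]
LOAD_CONST → push 4. Stack: [4, 4]
COMPARE_OP bool(<) → 4 vs 4 = False. Stack: [False]
POP_JUMP_IF_FALSE → pop False; jump. Stack: []
LOAD_FAST n → push 4. Stack: [4]
RETURN_VALUE → return 4.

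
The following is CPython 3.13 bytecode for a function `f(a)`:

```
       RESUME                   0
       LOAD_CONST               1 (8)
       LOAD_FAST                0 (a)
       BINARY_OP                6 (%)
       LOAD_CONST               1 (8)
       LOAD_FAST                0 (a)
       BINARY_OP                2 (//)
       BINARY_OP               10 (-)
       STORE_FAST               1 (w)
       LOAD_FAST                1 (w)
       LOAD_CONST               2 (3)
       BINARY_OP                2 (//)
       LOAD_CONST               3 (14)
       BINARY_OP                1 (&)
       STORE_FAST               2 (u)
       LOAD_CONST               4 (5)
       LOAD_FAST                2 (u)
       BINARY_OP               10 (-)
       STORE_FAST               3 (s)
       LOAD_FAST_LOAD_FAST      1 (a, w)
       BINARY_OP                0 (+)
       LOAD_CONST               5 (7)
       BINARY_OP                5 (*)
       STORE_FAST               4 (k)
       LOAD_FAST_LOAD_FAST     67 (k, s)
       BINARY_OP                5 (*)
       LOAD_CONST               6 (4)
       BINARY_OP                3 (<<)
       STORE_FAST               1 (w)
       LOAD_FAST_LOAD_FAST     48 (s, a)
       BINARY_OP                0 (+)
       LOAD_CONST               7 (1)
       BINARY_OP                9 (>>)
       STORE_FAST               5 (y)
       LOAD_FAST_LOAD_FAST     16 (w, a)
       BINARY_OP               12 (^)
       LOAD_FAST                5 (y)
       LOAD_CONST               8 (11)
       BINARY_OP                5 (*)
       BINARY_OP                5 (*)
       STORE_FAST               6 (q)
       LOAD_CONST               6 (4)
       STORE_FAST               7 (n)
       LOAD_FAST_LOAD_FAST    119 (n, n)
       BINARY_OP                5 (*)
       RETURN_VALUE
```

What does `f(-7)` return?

16

LOAD_CONST → push 8. Stack: [8]
LOAD_FAST a → push -7. Stack: [8, -7]
BINARY_OP % → 8 % -7 = -6. Stack: [-6]
LOAD_CONST → push 8. Stack: [-6, 8]
LOAD_FAST a → push -7. Stack: [-6, 8, -7]
BINARY_OP // → 8 // -7 = -2. Stack: [-6, -2]
BINARY_OP - → -6 - -2 = -4. Stack: [-4]
STORE_FAST w → w=-4. Stack: []
LOAD_FAST w → push -4. Stack: [-4]
LOAD_CONST → push 3. Stack: [-4, 3]
BINARY_OP // → -4 // 3 = -2. Stack: [-2]
LOAD_CONST → push 14. Stack: [-2, 14]
BINARY_OP & → -2 & 14 = 14. Stack: [14]
STORE_FAST u → u=14. Stack: []
LOAD_CONST → push 5. Stack: [5]
LOAD_FAST u → push 14. Stack: [5, 14]
BINARY_OP - → 5 - 14 = -9. Stack: [-9]
STORE_FAST s → s=-9. Stack: []
LOAD_FAST_LOAD_FAST a,w → push -7,-4. Stack: [-7, -4]
BINARY_OP + → -7 + -4 = -11. Stack: [-11]
LOAD_CONST → push 7. Stack: [-11, 7]
BINARY_OP * → -11 * 7 = -77. Stack: [-77]
STORE_FAST k → k=-77. Stack: []
LOAD_FAST_LOAD_FAST k,s → push -77,-9. Stack: [-77, -9]
BINARY_OP * → -77 * -9 = 693. Stack: [693]
LOAD_CONST → push 4. Stack: [693, 4]
BINARY_OP << → 693 << 4 = 11088. Stack: [11088]
STORE_FAST w → w=11088. Stack: []
LOAD_FAST_LOAD_FAST s,a → push -9,-7. Stack: [-9, -7]
BINARY_OP + → -9 + -7 = -16. Stack: [-16]
LOAD_CONST → push 1. Stack: [-16, 1]
BINARY_OP >> → -16 >> 1 = -8. Stack: [-8]
STORE_FAST y → y=-8. Stack: []
LOAD_FAST_LOAD_FAST w,a → push 11088,-7. Stack: [11088, -7]
BINARY_OP ^ → 11088 ^ -7 = -11095. Stack: [-11095]
LOAD_FAST y → push -8. Stack: [-11095, -8]
LOAD_CONST → push 11. Stack: [-11095, -8, 11]
BINARY_OP * → -8 * 11 = -88. Stack: [-11095, -88]
BINARY_OP * → -11095 * -88 = 976360. Stack: [976360]
STORE_FAST q → q=976360. Stack: []
LOAD_CONST → push 4. Stack: [4]
STORE_FAST n → n=4. Stack: []
LOAD_FAST_LOAD_FAST n,n → push 4,4. Stack: [4, 4]
BINARY_OP * → 4 * 4 = 16. Stack: [16]
RETURN_VALUE → return 16.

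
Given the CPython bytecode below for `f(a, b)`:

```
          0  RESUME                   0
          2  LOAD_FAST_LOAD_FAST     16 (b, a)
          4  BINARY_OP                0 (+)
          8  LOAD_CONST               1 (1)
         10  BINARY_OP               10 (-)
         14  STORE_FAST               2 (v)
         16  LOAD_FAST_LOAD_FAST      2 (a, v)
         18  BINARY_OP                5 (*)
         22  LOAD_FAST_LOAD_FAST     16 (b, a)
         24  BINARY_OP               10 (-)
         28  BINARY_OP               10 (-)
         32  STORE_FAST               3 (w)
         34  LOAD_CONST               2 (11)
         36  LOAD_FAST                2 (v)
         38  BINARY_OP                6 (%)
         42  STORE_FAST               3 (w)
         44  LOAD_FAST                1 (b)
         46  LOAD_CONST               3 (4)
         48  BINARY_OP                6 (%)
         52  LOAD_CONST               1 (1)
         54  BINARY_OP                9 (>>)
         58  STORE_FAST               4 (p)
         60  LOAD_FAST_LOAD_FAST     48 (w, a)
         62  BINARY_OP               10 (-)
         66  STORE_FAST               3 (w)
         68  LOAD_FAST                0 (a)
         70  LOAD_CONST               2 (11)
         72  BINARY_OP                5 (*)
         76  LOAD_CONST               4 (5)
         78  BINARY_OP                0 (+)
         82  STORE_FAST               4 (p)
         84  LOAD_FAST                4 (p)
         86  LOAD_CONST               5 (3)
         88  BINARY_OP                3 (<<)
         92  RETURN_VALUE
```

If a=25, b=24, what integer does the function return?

2240

LOAD_FAST_LOAD_FAST b,a → push 24,25. Stack: [24, 25]
BINARY_OP + → 24 + 25 = 49. Stack: [49]
LOAD_CONST → push 1. Stack: [49, 1]
BINARY_OP - → 49 - 1 = 48. Stack: [48]
STORE_FAST v → v=48. Stack: []
LOAD_FAST_LOAD_FAST a,v → push 25,48. Stack: [25, 48]
BINARY_OP * → 25 * 48 = 1200. Stack: [1200]
LOAD_FAST_LOAD_FAST b,a → push 24,25. Stack: [1200, 24, 25]
BINARY_OP - → 24 - 25 = -1. Stack: [1200, -1]
BINARY_OP - → 1200 - -1 = 1201. Stack: [1201]
STORE_FAST w → w=1201. Stack: []
LOAD_CONST → push 11. Stack: [11]
LOAD_FAST v → push 48. Stack: [11, 48]
BINARY_OP % → 11 % 48 = 11. Stack: [11]
STORE_FAST w → w=11. Stack: []
LOAD_FAST b → push 24. Stack: [24]
LOAD_CONST → push 4. Stack: [24, 4]
BINARY_OP % → 24 % 4 = 0. Stack: [0]
LOAD_CONST → push 1. Stack: [0, 1]
BINARY_OP >> → 0 >> 1 = 0. Stack: [0]
STORE_FAST p → p=0. Stack: []
LOAD_FAST_LOAD_FAST w,a → push 11,25. Stack: [11, 25]
BINARY_OP - → 11 - 25 = -14. Stack: [-14]
STORE_FAST w → w=-14. Stack: []
LOAD_FAST a → push 25. Stack: [25]
LOAD_CONST → push 11. Stack: [25, 11]
BINARY_OP * → 25 * 11 = 275. Stack: [275]
LOAD_CONST → push 5. Stack: [275, 5]
BINARY_OP + → 275 + 5 = 280. Stack: [280]
STORE_FAST p → p=280. Stack: []
LOAD_FAST p → push 280. Stack: [280]
LOAD_CONST → push 3. Stack: [280, 3]
BINARY_OP << → 280 << 3 = 2240. Stack: [2240]
RETURN_VALUE → return 2240.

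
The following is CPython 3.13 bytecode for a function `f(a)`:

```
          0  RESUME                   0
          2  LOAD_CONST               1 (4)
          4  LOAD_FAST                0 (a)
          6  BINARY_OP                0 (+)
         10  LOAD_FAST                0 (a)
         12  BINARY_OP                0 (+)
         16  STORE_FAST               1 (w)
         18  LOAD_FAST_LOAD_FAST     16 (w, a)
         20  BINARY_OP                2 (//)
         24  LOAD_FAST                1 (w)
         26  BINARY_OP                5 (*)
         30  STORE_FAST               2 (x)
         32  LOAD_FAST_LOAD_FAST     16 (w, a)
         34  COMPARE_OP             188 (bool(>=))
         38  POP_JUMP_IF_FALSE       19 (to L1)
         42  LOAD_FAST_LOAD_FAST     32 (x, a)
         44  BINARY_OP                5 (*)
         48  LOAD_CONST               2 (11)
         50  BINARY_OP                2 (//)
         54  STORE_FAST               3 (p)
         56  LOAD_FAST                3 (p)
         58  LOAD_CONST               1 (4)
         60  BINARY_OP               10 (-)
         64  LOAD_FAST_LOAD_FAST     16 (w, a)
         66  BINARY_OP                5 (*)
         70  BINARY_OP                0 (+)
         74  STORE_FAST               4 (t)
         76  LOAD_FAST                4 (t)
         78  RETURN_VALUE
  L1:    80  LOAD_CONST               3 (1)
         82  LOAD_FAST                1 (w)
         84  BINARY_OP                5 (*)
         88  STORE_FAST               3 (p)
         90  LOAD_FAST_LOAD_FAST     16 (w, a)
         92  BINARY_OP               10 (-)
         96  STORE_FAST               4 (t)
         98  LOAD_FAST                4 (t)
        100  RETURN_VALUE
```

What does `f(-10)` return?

-6

LOAD_CONST → push 4. Stack: [4]
LOAD_FAST a → push -10. Stack: [4, -10]
BINARY_OP + → 4 + -10 = -6. Stack: [-6]
LOAD_FAST a → push -10. Stack: [-6, -10]
BINARY_OP + → -6 + -10 = -16. Stack: [-16]
STORE_FAST w → w=-16. Stack: []
LOAD_FAST_LOAD_FAST w,a → push -16,-10. Stack: [-16, -10]
BINARY_OP // → -16 // -10 = 1. Stack: [1]
LOAD_FAST w → push -16. Stack: [1, -16]
BINARY_OP * → 1 * -16 = -16. Stack: [-16]
STORE_FAST x → x=-16. Stack: []
LOAD_FAST_LOAD_FAST w,a → push -16,-10. Stack: [-16, -10]
COMPARE_OP bool(>=) → -16 vs -10 = False. Stack: [False]
POP_JUMP_IF_FALSE → pop False; jump. Stack: []
LOAD_CONST → push 1. Stack: [1]
LOAD_FAST w → push -16. Stack: [1, -16]
BINARY_OP * → 1 * -16 = -16. Stack: [-16]
STORE_FAST p → p=-16. Stack: []
LOAD_FAST_LOAD_FAST w,a → push -16,-10. Stack: [-16, -10]
BINARY_OP - → -16 - -10 = -6. Stack: [-6]
STORE_FAST t → t=-6. Stack: []
LOAD_FAST t → push -6. Stack: [-6]
RETURN_VALUE → return -6.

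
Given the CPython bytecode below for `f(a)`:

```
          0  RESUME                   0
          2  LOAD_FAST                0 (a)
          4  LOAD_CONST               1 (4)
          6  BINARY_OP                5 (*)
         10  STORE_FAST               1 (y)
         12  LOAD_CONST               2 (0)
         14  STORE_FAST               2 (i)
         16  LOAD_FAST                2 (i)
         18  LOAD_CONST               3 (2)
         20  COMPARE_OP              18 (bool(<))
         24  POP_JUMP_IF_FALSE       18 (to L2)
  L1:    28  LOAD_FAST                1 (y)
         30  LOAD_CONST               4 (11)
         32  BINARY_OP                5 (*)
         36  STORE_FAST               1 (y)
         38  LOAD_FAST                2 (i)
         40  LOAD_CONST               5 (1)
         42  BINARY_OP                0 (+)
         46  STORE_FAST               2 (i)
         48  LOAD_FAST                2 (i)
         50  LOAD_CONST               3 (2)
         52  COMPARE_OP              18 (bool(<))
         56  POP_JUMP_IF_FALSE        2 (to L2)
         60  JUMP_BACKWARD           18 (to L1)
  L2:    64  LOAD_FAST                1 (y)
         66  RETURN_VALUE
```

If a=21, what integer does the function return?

10164

LOAD_FAST a → push 21. Stack: [21]
LOAD_CONST → push 4. Stack: [21, 4]
BINARY_OP * → 21 * 4 = 84. Stack: [84]
STORE_FAST y → y=84. Stack: []
LOAD_CONST → push 0. Stack: [0]
STORE_FAST i → i=0. Stack: []
LOAD_FAST i → push 0. Stack: [0]
LOAD_CONST → push 2. Stack: [0, 2]
COMPARE_OP bool(<) → 0 vs 2 = True. Stack: [True]
POP_JUMP_IF_FALSE → pop True; no jump. Stack: []
LOAD_FAST y → push 84. Stack: [84]
LOAD_CONST → push 11. Stack: [84, 11]
BINARY_OP * → 84 * 11 = 924. Stack: [924]
STORE_FAST y → y=924. Stack: []
LOAD_FAST i → push 0. Stack: [0]
LOAD_CONST → push 1. Stack: [0, 1]
BINARY_OP + → 0 + 1 = 1. Stack: [1]
STORE_FAST i → i=1. Stack: []
LOAD_FAST i → push 1. Stack: [1]
LOAD_CONST → push 2. Stack: [1, 2]
COMPARE_OP bool(<) → 1 vs 2 = True. Stack: [True]
POP_JUMP_IF_FALSE → pop True; no jump. Stack: []
LOAD_FAST y → push 924. Stack: [924]
LOAD_CONST → push 11. Stack: [924, 11]
BINARY_OP * → 924 * 11 = 10164. Stack: [10164]
STORE_FAST y → y=10164. Stack: []
LOAD_FAST i → push 1. Stack: [1]
LOAD_CONST → push 1. Stack: [1, 1]
BINARY_OP + → 1 + 1 = 2. Stack: [2]
STORE_FAST i → i=2. Stack: []
LOAD_FAST i → push 2. Stack: [2]
LOAD_CONST → push 2. Stack: [2, 2]
COMPARE_OP bool(<) → 2 vs 2 = False. Stack: [False]
POP_JUMP_IF_FALSE → pop False; jump. Stack: []
LOAD_FAST y → push 10164. Stack: [10164]
RETURN_VALUE → return 10164.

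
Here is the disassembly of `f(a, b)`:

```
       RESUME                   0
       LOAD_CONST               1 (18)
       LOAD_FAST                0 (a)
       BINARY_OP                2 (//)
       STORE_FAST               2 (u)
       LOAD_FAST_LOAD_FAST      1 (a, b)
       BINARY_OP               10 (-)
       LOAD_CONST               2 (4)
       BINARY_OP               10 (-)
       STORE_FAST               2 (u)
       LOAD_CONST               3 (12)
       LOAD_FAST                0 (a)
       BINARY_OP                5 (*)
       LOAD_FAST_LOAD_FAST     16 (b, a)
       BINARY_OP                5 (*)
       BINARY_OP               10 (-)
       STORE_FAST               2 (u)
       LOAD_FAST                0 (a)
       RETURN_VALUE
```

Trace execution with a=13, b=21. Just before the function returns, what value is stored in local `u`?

LOAD_CONST → push 18. Stack: [18]
LOAD_FAST a → push 13. Stack: [18, 13]
BINARY_OP // → 18 // 13 = 1. Stack: [1]
STORE_FAST u → u=1. Stack: []
LOAD_FAST_LOAD_FAST a,b → push 13,21. Stack: [13, 21]
BINARY_OP - → 13 - 21 = -8. Stack: [-8]
LOAD_CONST → push 4. Stack: [-8, 4]
BINARY_OP - → -8 - 4 = -12. Stack: [-12]
STORE_FAST u → u=-12. Stack: []
LOAD_CONST → push 12. Stack: [12]
LOAD_FAST a → push 13. Stack: [12, 13]
BINARY_OP * → 12 * 13 = 156. Stack: [156]
LOAD_FAST_LOAD_FAST b,a → push 21,13. Stack: [156, 21, 13]
BINARY_OP * → 21 * 13 = 273. Stack: [156, 273]
BINARY_OP - → 156 - 273 = -117. Stack: [-117]
STORE_FAST u → u=-117. Stack: []
LOAD_FAST a → push 13. Stack: [13]
RETURN_VALUE → return 13.

-117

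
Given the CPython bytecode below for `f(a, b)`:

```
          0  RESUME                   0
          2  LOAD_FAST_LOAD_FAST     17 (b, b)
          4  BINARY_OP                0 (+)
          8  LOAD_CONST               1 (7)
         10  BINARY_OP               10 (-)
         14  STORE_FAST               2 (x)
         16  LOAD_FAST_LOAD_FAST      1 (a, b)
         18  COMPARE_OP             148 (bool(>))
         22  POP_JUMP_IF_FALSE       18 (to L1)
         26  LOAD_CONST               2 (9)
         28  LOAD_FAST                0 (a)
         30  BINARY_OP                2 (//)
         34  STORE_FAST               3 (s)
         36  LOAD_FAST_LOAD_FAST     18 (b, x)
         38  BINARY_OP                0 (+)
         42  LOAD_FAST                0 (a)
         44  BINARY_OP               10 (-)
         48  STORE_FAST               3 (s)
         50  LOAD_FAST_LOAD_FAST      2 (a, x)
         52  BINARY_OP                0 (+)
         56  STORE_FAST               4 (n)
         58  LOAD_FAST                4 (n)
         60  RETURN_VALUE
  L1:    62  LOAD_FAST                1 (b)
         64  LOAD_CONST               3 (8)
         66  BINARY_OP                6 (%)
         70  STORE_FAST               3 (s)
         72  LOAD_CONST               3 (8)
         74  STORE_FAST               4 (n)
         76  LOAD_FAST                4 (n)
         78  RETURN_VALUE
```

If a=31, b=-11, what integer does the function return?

2

LOAD_FAST_LOAD_FAST b,b → push -11,-11. Stack: [-11, -11]
BINARY_OP + → -11 + -11 = -22. Stack: [-22]
LOAD_CONST → push 7. Stack: [-22, 7]
BINARY_OP - → -22 - 7 = -29. Stack: [-29]
STORE_FAST x → x=-29. Stack: []
LOAD_FAST_LOAD_FAST a,b → push 31,-11. Stack: [31, -11]
COMPARE_OP bool(>) → 31 vs -11 = True. Stack: [True]
POP_JUMP_IF_FALSE → pop True; no jump. Stack: []
LOAD_CONST → push 9. Stack: [9]
LOAD_FAST a → push 31. Stack: [9, 31]
BINARY_OP // → 9 // 31 = 0. Stack: [0]
STORE_FAST s → s=0. Stack: []
LOAD_FAST_LOAD_FAST b,x → push -11,-29. Stack: [-11, -29]
BINARY_OP + → -11 + -29 = -40. Stack: [-40]
LOAD_FAST a → push 31. Stack: [-40, 31]
BINARY_OP - → -40 - 31 = -71. Stack: [-71]
STORE_FAST s → s=-71. Stack: []
LOAD_FAST_LOAD_FAST a,x → push 31,-29. Stack: [31, -29]
BINARY_OP + → 31 + -29 = 2. Stack: [2]
STORE_FAST n → n=2. Stack: []
LOAD_FAST n → push 2. Stack: [2]
RETURN_VALUE → return 2.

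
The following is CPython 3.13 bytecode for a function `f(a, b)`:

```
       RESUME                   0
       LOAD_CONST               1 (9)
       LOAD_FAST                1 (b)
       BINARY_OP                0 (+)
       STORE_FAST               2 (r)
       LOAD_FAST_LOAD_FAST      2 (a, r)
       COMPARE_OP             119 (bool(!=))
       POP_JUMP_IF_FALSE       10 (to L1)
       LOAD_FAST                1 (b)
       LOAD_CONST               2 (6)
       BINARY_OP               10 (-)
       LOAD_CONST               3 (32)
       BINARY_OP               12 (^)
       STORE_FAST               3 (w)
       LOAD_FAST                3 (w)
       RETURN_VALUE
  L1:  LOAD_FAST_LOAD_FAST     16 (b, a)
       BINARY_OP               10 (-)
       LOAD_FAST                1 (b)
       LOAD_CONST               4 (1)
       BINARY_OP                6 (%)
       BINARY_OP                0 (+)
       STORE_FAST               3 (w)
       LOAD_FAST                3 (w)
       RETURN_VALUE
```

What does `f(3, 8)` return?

34

LOAD_CONST → push 9. Stack: [9]
LOAD_FAST b → push 8. Stack: [9, 8]
BINARY_OP + → 9 + 8 = 17. Stack: [17]
STORE_FAST r → r=17. Stack: []
LOAD_FAST_LOAD_FAST a,r → push 3,17. Stack: [3, 17]
COMPARE_OP bool(!=) → 3 vs 17 = True. Stack: [True]
POP_JUMP_IF_FALSE → pop True; no jump. Stack: []
LOAD_FAST b → push 8. Stack: [8]
LOAD_CONST → push 6. Stack: [8, 6]
BINARY_OP - → 8 - 6 = 2. Stack: [2]
LOAD_CONST → push 32. Stack: [2, 32]
BINARY_OP ^ → 2 ^ 32 = 34. Stack: [34]
STORE_FAST w → w=34. Stack: []
LOAD_FAST w → push 34. Stack: [34]
RETURN_VALUE → return 34.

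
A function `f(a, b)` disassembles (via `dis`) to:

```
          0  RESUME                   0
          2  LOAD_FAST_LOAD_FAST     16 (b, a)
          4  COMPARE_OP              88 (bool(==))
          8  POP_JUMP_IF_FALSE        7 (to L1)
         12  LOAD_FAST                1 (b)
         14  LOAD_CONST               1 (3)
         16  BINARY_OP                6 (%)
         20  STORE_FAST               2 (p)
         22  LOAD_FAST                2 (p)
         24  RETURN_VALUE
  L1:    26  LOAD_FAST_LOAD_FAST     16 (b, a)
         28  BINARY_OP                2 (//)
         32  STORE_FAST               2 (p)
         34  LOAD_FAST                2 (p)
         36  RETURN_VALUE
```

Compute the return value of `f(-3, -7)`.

2

LOAD_FAST_LOAD_FAST b,a → push -7,-3. Stack: [-7, -3]
COMPARE_OP bool(==) → -7 vs -3 = False. Stack: [False]
POP_JUMP_IF_FALSE → pop False; jump. Stack: []
LOAD_FAST_LOAD_FAST b,a → push -7,-3. Stack: [-7, -3]
BINARY_OP // → -7 // -3 = 2. Stack: [2]
STORE_FAST p → p=2. Stack: []
LOAD_FAST p → push 2. Stack: [2]
RETURN_VALUE → return 2.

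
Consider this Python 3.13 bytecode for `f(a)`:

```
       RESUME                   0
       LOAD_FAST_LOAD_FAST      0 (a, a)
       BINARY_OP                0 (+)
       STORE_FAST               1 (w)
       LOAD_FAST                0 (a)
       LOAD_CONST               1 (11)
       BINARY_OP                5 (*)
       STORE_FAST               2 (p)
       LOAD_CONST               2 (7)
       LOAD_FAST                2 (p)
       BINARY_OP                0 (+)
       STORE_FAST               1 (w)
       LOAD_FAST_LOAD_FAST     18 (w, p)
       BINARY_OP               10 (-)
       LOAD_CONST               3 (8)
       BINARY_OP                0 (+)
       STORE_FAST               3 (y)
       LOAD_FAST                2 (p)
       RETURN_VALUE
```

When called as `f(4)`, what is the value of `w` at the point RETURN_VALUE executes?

51

LOAD_FAST_LOAD_FAST a,a → push 4,4. Stack: [4, 4]
BINARY_OP + → 4 + 4 = 8. Stack: [8]
STORE_FAST w → w=8. Stack: []
LOAD_FAST a → push 4. Stack: [4]
LOAD_CONST → push 11. Stack: [4, 11]
BINARY_OP * → 4 * 11 = 44. Stack: [44]
STORE_FAST p → p=44. Stack: []
LOAD_CONST → push 7. Stack: [7]
LOAD_FAST p → push 44. Stack: [7, 44]
BINARY_OP + → 7 + 44 = 51. Stack: [51]
STORE_FAST w → w=51. Stack: []
LOAD_FAST_LOAD_FAST w,p → push 51,44. Stack: [51, 44]
BINARY_OP - → 51 - 44 = 7. Stack: [7]
LOAD_CONST → push 8. Stack: [7, 8]
BINARY_OP + → 7 + 8 = 15. Stack: [15]
STORE_FAST y → y=15. Stack: []
LOAD_FAST p → push 44. Stack: [44]
RETURN_VALUE → return 44.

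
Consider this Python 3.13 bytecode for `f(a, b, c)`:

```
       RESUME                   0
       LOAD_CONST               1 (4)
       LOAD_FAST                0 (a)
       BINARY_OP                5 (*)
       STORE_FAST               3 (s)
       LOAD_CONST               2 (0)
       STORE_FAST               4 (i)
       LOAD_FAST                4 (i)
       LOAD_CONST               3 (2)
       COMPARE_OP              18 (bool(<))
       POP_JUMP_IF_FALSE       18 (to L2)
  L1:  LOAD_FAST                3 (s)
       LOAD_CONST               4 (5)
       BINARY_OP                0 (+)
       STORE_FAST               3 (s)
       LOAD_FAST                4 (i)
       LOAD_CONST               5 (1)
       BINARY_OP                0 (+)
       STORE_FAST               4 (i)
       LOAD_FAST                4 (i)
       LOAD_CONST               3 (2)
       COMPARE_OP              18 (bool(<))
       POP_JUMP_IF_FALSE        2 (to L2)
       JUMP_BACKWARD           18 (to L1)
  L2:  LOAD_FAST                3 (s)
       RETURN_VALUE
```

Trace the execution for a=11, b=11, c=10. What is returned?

54

LOAD_CONST → push 4. Stack: [4]
LOAD_FAST a → push 11. Stack: [4, 11]
BINARY_OP * → 4 * 11 = 44. Stack: [44]
STORE_FAST s → s=44. Stack: []
LOAD_CONST → push 0. Stack: [0]
STORE_FAST i → i=0. Stack: []
LOAD_FAST i → push 0. Stack: [0]
LOAD_CONST → push 2. Stack: [0, 2]
COMPARE_OP bool(<) → 0 vs 2 = True. Stack: [True]
POP_JUMP_IF_FALSE → pop True; no jump. Stack: []
LOAD_FAST s → push 44. Stack: [44]
LOAD_CONST → push 5. Stack: [44, 5]
BINARY_OP + → 44 + 5 = 49. Stack: [49]
STORE_FAST s → s=49. Stack: []
LOAD_FAST i → push 0. Stack: [0]
LOAD_CONST → push 1. Stack: [0, 1]
BINARY_OP + → 0 + 1 = 1. Stack: [1]
STORE_FAST i → i=1. Stack: []
LOAD_FAST i → push 1. Stack: [1]
LOAD_CONST → push 2. Stack: [1, 2]
COMPARE_OP bool(<) → 1 vs 2 = True. Stack: [True]
POP_JUMP_IF_FALSE → pop True; no jump. Stack: []
LOAD_FAST s → push 49. Stack: [49]
LOAD_CONST → push 5. Stack: [49, 5]
BINARY_OP + → 49 + 5 = 54. Stack: [54]
STORE_FAST s → s=54. Stack: []
LOAD_FAST i → push 1. Stack: [1]
LOAD_CONST → push 1. Stack: [1, 1]
BINARY_OP + → 1 + 1 = 2. Stack: [2]
STORE_FAST i → i=2. Stack: []
LOAD_FAST i → push 2. Stack: [2]
LOAD_CONST → push 2. Stack: [2, 2]
COMPARE_OP bool(<) → 2 vs 2 = False. Stack: [False]
POP_JUMP_IF_FALSE → pop False; jump. Stack: []
LOAD_FAST s → push 54. Stack: [54]
RETURN_VALUE → return 54.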